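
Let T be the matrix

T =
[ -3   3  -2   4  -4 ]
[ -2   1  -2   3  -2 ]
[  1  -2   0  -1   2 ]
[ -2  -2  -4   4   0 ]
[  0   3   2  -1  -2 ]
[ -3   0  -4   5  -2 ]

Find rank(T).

Row reduce to echelon form.
R2 ← R2 − (2/3)·R1: [0, -1, -2/3, 1/3, 2/3]
R3 ← R3 + (1/3)·R1: [0, -1, -2/3, 1/3, 2/3]
R4 ← R4 − (2/3)·R1: [0, -4, -8/3, 4/3, 8/3]
R6 ← R6 − R1: [0, -3, -2, 1, 2]
R3 ← R3 − R2: [0, 0, 0, 0, 0]
R4 ← R4 − (4)·R2: [0, 0, 0, 0, 0]
R5 ← R5 + (3)·R2: [0, 0, 0, 0, 0]
R6 ← R6 − (3)·R2: [0, 0, 0, 0, 0]
Echelon form has 2 nonzero rows, so rank(T) = 2.

2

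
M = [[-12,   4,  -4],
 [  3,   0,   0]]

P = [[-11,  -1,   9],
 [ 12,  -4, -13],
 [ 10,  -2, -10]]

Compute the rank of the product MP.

First compute MP:
[[140,   4, -120],
 [-33,  -3,  27]]
Now row reduce the product.
R2 ← R2 + (33/140)·R1: [0, -72/35, -9/7]
2 nonzero rows, so rank(MP) = 2.

2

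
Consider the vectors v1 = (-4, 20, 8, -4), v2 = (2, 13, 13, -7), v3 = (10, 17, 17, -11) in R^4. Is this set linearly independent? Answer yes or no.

yes

Form the matrix with these vectors as rows and row reduce.
R2 ← R2 + (1/2)·R1: [0, 23, 17, -9]
R3 ← R3 + (5/2)·R1: [0, 67, 37, -21]
R3 ← R3 − (67/23)·R2: [0, 0, -288/23, 120/23]
3 nonzero rows, so the 3 vectors span a space of dimension 3.
Since 3 = 3, the vectors are linearly independent.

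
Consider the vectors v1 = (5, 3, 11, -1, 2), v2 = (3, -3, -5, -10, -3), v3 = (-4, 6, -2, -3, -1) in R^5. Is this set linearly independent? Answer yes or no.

Form the matrix with these vectors as rows and row reduce.
R2 ← R2 − (3/5)·R1: [0, -24/5, -58/5, -47/5, -21/5]
R3 ← R3 + (4/5)·R1: [0, 42/5, 34/5, -19/5, 3/5]
R3 ← R3 + (7/4)·R2: [0, 0, -27/2, -81/4, -27/4]
3 nonzero rows, so the 3 vectors span a space of dimension 3.
Since 3 = 3, the vectors are linearly independent.

yes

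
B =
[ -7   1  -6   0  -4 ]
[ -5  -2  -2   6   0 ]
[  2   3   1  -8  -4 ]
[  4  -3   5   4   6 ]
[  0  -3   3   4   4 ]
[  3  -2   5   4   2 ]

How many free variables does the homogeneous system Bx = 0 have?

1

Row reduce to echelon form.
R2 ← R2 − (5/7)·R1: [0, -19/7, 16/7, 6, 20/7]
R3 ← R3 + (2/7)·R1: [0, 23/7, -5/7, -8, -36/7]
R4 ← R4 + (4/7)·R1: [0, -17/7, 11/7, 4, 26/7]
R6 ← R6 + (3/7)·R1: [0, -11/7, 17/7, 4, 2/7]
R3 ← R3 + (23/19)·R2: [0, 0, 39/19, -14/19, -32/19]
R4 ← R4 − (17/19)·R2: [0, 0, -9/19, -26/19, 22/19]
R5 ← R5 − (21/19)·R2: [0, 0, 9/19, -50/19, 16/19]
R6 ← R6 − (11/19)·R2: [0, 0, 21/19, 10/19, -26/19]
R4 ← R4 + (3/13)·R3: [0, 0, 0, -20/13, 10/13]
R5 ← R5 − (3/13)·R3: [0, 0, 0, -32/13, 16/13]
R6 ← R6 − (7/13)·R3: [0, 0, 0, 12/13, -6/13]
R5 ← R5 − (8/5)·R4: [0, 0, 0, 0, 0]
R6 ← R6 + (3/5)·R4: [0, 0, 0, 0, 0]
4 nonzero rows, so rank(B) = 4.
B has 5 columns; by rank–nullity, nullity = 5 − 4 = 1.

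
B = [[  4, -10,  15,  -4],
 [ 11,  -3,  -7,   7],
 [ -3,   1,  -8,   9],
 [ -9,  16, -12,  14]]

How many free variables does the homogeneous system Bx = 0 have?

Row reduce to echelon form.
R2 ← R2 − (11/4)·R1: [0, 49/2, -193/4, 18]
R3 ← R3 + (3/4)·R1: [0, -13/2, 13/4, 6]
R4 ← R4 + (9/4)·R1: [0, -13/2, 87/4, 5]
R3 ← R3 + (13/49)·R2: [0, 0, -468/49, 528/49]
R4 ← R4 + (13/49)·R2: [0, 0, 877/98, 479/49]
R4 ← R4 + (877/936)·R3: [0, 0, 0, 775/39]
4 nonzero rows, so rank(B) = 4.
B has 4 columns; by rank–nullity, nullity = 4 − 4 = 0.

0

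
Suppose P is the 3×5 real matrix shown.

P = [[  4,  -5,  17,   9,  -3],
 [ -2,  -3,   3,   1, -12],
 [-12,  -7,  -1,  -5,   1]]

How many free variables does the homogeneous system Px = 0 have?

Row reduce to echelon form.
R2 ← R2 + (1/2)·R1: [0, -11/2, 23/2, 11/2, -27/2]
R3 ← R3 + (3)·R1: [0, -22, 50, 22, -8]
R3 ← R3 − (4)·R2: [0, 0, 4, 0, 46]
3 nonzero rows, so rank(P) = 3.
P has 5 columns; by rank–nullity, nullity = 5 − 3 = 2.

2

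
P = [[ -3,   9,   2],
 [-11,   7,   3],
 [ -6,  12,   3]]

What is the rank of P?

Row reduce to echelon form.
R2 ← R2 − (11/3)·R1: [0, -26, -13/3]
R3 ← R3 − (2)·R1: [0, -6, -1]
R3 ← R3 − (3/13)·R2: [0, 0, 0]
Echelon form has 2 nonzero rows, so rank(P) = 2.

2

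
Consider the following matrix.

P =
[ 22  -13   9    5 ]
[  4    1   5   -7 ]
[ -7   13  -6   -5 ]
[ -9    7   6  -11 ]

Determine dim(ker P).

0

Row reduce to echelon form.
R2 ← R2 − (2/11)·R1: [0, 37/11, 37/11, -87/11]
R3 ← R3 + (7/22)·R1: [0, 195/22, -69/22, -75/22]
R4 ← R4 + (9/22)·R1: [0, 37/22, 213/22, -197/22]
R3 ← R3 − (195/74)·R2: [0, 0, -12, 645/37]
R4 ← R4 − (1/2)·R2: [0, 0, 8, -5]
R4 ← R4 + (2/3)·R3: [0, 0, 0, 245/37]
4 nonzero rows, so rank(P) = 4.
P has 4 columns; by rank–nullity, nullity = 4 − 4 = 0.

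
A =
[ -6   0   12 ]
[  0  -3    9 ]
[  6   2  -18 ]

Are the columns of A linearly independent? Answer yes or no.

Row reduce A to echelon form.
R3 ← R3 + R1: [0, 2, -6]
R3 ← R3 + (2/3)·R2: [0, 0, 0]
2 pivots among 3 columns.
Only 2 < 3 pivot columns, so the columns are linearly dependent.

no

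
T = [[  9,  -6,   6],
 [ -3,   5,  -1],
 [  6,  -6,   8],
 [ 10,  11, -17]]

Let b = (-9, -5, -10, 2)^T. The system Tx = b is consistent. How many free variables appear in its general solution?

Row reduce the augmented matrix [T | b].
R2 ← R2 + (1/3)·R1: [0, 3, 1, -8]
R3 ← R3 − (2/3)·R1: [0, -2, 4, -4]
R4 ← R4 − (10/9)·R1: [0, 53/3, -71/3, 12]
R3 ← R3 + (2/3)·R2: [0, 0, 14/3, -28/3]
R4 ← R4 − (53/9)·R2: [0, 0, -266/9, 532/9]
R4 ← R4 + (19/3)·R3: [0, 0, 0, 0]
The echelon form has 3 nonzero rows, and every pivot lies in the first 3 columns, so rank(T) = rank([T|b]) = 3.
The system is consistent.
Free variables = (unknowns) − (rank) = 3 − 3 = 0.

0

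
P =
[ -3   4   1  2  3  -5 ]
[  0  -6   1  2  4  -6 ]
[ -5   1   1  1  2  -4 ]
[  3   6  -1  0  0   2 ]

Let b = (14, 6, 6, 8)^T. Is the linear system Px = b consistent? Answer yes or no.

Row reduce the augmented matrix [P | b].
R3 ← R3 − (5/3)·R1: [0, -17/3, -2/3, -7/3, -3, 13/3, -52/3]
R4 ← R4 + R1: [0, 10, 0, 2, 3, -3, 22]
R3 ← R3 − (17/18)·R2: [0, 0, -29/18, -38/9, -61/9, 10, -23]
R4 ← R4 + (5/3)·R2: [0, 0, 5/3, 16/3, 29/3, -13, 32]
R4 ← R4 + (30/29)·R3: [0, 0, 0, 28/29, 77/29, -77/29, 238/29]
The echelon form has 4 nonzero rows, and every pivot lies in the first 6 columns, so rank(P) = rank([P|b]) = 4.
The system is consistent.

yes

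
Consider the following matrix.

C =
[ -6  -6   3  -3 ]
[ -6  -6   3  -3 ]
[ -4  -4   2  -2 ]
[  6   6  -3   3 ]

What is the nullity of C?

3

Row reduce to echelon form.
R2 ← R2 − R1: [0, 0, 0, 0]
R3 ← R3 − (2/3)·R1: [0, 0, 0, 0]
R4 ← R4 + R1: [0, 0, 0, 0]
1 nonzero row, so rank(C) = 1.
C has 4 columns; by rank–nullity, nullity = 4 − 1 = 3.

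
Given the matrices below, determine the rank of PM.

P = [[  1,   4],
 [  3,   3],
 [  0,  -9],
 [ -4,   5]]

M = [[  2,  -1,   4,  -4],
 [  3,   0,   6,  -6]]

First compute PM:
[[ 14,  -1,  28, -28],
 [ 15,  -3,  30, -30],
 [-27,   0, -54,  54],
 [  7,   4,  14, -14]]
Now row reduce the product.
R2 ← R2 − (15/14)·R1: [0, -27/14, 0, 0]
R3 ← R3 + (27/14)·R1: [0, -27/14, 0, 0]
R4 ← R4 − (1/2)·R1: [0, 9/2, 0, 0]
R3 ← R3 − R2: [0, 0, 0, 0]
R4 ← R4 + (7/3)·R2: [0, 0, 0, 0]
2 nonzero rows, so rank(PM) = 2.

2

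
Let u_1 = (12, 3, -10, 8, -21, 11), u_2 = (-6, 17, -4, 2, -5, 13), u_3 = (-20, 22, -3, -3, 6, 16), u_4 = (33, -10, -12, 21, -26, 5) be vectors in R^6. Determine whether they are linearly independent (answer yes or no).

Form the matrix with these vectors as rows and row reduce.
R2 ← R2 + (1/2)·R1: [0, 37/2, -9, 6, -31/2, 37/2]
R3 ← R3 + (5/3)·R1: [0, 27, -59/3, 31/3, -29, 103/3]
R4 ← R4 − (11/4)·R1: [0, -73/4, 31/2, -1, 127/4, -101/4]
R3 ← R3 − (54/37)·R2: [0, 0, -725/111, 175/111, -236/37, 22/3]
R4 ← R4 + (73/74)·R2: [0, 0, 245/37, 182/37, 609/37, -7]
R4 ← R4 + (147/145)·R3: [0, 0, 0, 189/29, 1449/145, 63/145]
4 nonzero rows, so the 4 vectors span a space of dimension 4.
Since 4 = 4, the vectors are linearly independent.

yes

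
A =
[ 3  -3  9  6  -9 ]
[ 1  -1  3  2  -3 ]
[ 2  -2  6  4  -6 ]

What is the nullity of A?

Row reduce to echelon form.
R2 ← R2 − (1/3)·R1: [0, 0, 0, 0, 0]
R3 ← R3 − (2/3)·R1: [0, 0, 0, 0, 0]
1 nonzero row, so rank(A) = 1.
A has 5 columns; by rank–nullity, nullity = 5 − 1 = 4.

4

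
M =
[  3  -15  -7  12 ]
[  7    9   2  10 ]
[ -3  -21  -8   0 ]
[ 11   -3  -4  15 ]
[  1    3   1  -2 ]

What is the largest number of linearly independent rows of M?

Row reduce to echelon form.
R2 ← R2 − (7/3)·R1: [0, 44, 55/3, -18]
R3 ← R3 + R1: [0, -36, -15, 12]
R4 ← R4 − (11/3)·R1: [0, 52, 65/3, -29]
R5 ← R5 − (1/3)·R1: [0, 8, 10/3, -6]
R3 ← R3 + (9/11)·R2: [0, 0, 0, -30/11]
R4 ← R4 − (13/11)·R2: [0, 0, 0, -85/11]
R5 ← R5 − (2/11)·R2: [0, 0, 0, -30/11]
R4 ← R4 − (17/6)·R3: [0, 0, 0, 0]
R5 ← R5 − R3: [0, 0, 0, 0]
Echelon form has 3 nonzero rows, so rank(M) = 3.
The rank gives the maximum number of linearly independent rows: 3.

3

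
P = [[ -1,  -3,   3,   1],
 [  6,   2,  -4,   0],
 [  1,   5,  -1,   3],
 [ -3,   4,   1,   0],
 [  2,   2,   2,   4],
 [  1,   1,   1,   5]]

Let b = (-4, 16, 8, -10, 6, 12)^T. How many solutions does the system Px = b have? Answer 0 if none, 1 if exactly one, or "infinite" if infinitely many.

1

Row reduce the augmented matrix [P | b].
R2 ← R2 + (6)·R1: [0, -16, 14, 6, -8]
R3 ← R3 + R1: [0, 2, 2, 4, 4]
R4 ← R4 − (3)·R1: [0, 13, -8, -3, 2]
R5 ← R5 + (2)·R1: [0, -4, 8, 6, -2]
R6 ← R6 + R1: [0, -2, 4, 6, 8]
R3 ← R3 + (1/8)·R2: [0, 0, 15/4, 19/4, 3]
R4 ← R4 + (13/16)·R2: [0, 0, 27/8, 15/8, -9/2]
R5 ← R5 − (1/4)·R2: [0, 0, 9/2, 9/2, 0]
R6 ← R6 − (1/8)·R2: [0, 0, 9/4, 21/4, 9]
R4 ← R4 − (9/10)·R3: [0, 0, 0, -12/5, -36/5]
R5 ← R5 − (6/5)·R3: [0, 0, 0, -6/5, -18/5]
R6 ← R6 − (3/5)·R3: [0, 0, 0, 12/5, 36/5]
R5 ← R5 − (1/2)·R4: [0, 0, 0, 0, 0]
R6 ← R6 + R4: [0, 0, 0, 0, 0]
The echelon form has 4 nonzero rows, and every pivot lies in the first 4 columns, so rank(P) = rank([P|b]) = 4.
The system is consistent.
rank = 4 = number of unknowns, so the solution is unique.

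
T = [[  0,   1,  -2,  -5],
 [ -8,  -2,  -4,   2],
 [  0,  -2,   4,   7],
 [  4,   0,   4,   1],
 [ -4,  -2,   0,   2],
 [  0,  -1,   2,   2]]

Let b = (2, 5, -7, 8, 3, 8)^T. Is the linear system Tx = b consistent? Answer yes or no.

no

Row reduce the augmented matrix [T | b].
Swap R1 ↔ R2
R4 ← R4 + (1/2)·R1: [0, -1, 2, 2, 21/2]
R5 ← R5 − (1/2)·R1: [0, -1, 2, 1, 1/2]
R3 ← R3 + (2)·R2: [0, 0, 0, -3, -3]
R4 ← R4 + R2: [0, 0, 0, -3, 25/2]
R5 ← R5 + R2: [0, 0, 0, -4, 5/2]
R6 ← R6 + R2: [0, 0, 0, -3, 10]
R4 ← R4 − R3: [0, 0, 0, 0, 31/2]
R5 ← R5 − (4/3)·R3: [0, 0, 0, 0, 13/2]
R6 ← R6 − R3: [0, 0, 0, 0, 13]
R5 ← R5 − (13/31)·R4: [0, 0, 0, 0, 0]
R6 ← R6 − (26/31)·R4: [0, 0, 0, 0, 0]
The echelon form has 4 nonzero rows; the last pivot sits in the augmented column, so rank(T) = 3 but rank([T|b]) = 4.
Since the ranks differ, the system is inconsistent.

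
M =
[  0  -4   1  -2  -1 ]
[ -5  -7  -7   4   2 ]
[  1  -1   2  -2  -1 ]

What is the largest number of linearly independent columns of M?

Row reduce to echelon form.
Swap R1 ↔ R2
R3 ← R3 + (1/5)·R1: [0, -12/5, 3/5, -6/5, -3/5]
R3 ← R3 − (3/5)·R2: [0, 0, 0, 0, 0]
Echelon form has 2 nonzero rows, so rank(M) = 2.
The rank gives the maximum number of linearly independent columns: 2.

2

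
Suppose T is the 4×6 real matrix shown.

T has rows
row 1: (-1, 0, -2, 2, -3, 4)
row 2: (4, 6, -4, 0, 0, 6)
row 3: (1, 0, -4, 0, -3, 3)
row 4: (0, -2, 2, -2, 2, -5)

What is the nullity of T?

Row reduce to echelon form.
R2 ← R2 + (4)·R1: [0, 6, -12, 8, -12, 22]
R3 ← R3 + R1: [0, 0, -6, 2, -6, 7]
R4 ← R4 + (1/3)·R2: [0, 0, -2, 2/3, -2, 7/3]
R4 ← R4 − (1/3)·R3: [0, 0, 0, 0, 0, 0]
3 nonzero rows, so rank(T) = 3.
T has 6 columns; by rank–nullity, nullity = 6 − 3 = 3.

3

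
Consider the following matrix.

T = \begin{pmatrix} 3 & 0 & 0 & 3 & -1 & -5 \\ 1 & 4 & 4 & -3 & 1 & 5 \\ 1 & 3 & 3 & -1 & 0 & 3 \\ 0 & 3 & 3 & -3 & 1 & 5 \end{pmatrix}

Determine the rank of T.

3

Row reduce to echelon form.
R2 ← R2 − (1/3)·R1: [0, 4, 4, -4, 4/3, 20/3]
R3 ← R3 − (1/3)·R1: [0, 3, 3, -2, 1/3, 14/3]
R3 ← R3 − (3/4)·R2: [0, 0, 0, 1, -2/3, -1/3]
R4 ← R4 − (3/4)·R2: [0, 0, 0, 0, 0, 0]
Echelon form has 3 nonzero rows, so rank(T) = 3.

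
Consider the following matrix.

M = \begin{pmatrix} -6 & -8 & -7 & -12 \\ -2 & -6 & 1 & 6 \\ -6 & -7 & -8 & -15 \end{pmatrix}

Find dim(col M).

2

Row reduce to echelon form.
R2 ← R2 − (1/3)·R1: [0, -10/3, 10/3, 10]
R3 ← R3 − R1: [0, 1, -1, -3]
R3 ← R3 + (3/10)·R2: [0, 0, 0, 0]
Echelon form has 2 nonzero rows, so rank(M) = 2.
The column space has dimension equal to the rank: 2.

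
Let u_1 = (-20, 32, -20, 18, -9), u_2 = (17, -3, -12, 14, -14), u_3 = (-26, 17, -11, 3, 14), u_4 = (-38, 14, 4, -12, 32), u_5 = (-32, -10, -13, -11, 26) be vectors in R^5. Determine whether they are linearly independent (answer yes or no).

yes

Form the matrix with these vectors as rows and row reduce.
R2 ← R2 + (17/20)·R1: [0, 121/5, -29, 293/10, -433/20]
R3 ← R3 − (13/10)·R1: [0, -123/5, 15, -102/5, 257/10]
R4 ← R4 − (19/10)·R1: [0, -234/5, 42, -231/5, 491/10]
R5 ← R5 − (8/5)·R1: [0, -306/5, 19, -199/5, 202/5]
R3 ← R3 + (123/121)·R2: [0, 0, -1752/121, 2271/242, 1787/484]
R4 ← R4 + (234/121)·R2: [0, 0, -1704/121, 1266/121, 875/121]
R5 ← R5 + (306/121)·R2: [0, 0, -6575/121, 4150/121, -3473/242]
R4 ← R4 − (71/73)·R3: [0, 0, 0, 195/146, 1063/292]
R5 ← R5 − (6575/1752)·R3: [0, 0, 0, -1075/1168, -197677/7008]
R5 ← R5 + (215/312)·R4: [0, 0, 0, 0, -4009/156]
5 nonzero rows, so the 5 vectors span a space of dimension 5.
Since 5 = 5, the vectors are linearly independent.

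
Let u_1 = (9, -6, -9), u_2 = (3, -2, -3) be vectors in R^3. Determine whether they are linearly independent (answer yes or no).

no

Form the matrix with these vectors as rows and row reduce.
R2 ← R2 − (1/3)·R1: [0, 0, 0]
1 nonzero row, so the 2 vectors span a space of dimension 1.
Since 1 < 2, the vectors are linearly dependent.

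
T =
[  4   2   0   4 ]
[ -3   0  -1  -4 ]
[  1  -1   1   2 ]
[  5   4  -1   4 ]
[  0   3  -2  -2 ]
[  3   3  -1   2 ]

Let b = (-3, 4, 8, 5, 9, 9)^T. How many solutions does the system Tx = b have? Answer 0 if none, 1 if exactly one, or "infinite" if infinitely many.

Row reduce the augmented matrix [T | b].
R2 ← R2 + (3/4)·R1: [0, 3/2, -1, -1, 7/4]
R3 ← R3 − (1/4)·R1: [0, -3/2, 1, 1, 35/4]
R4 ← R4 − (5/4)·R1: [0, 3/2, -1, -1, 35/4]
R6 ← R6 − (3/4)·R1: [0, 3/2, -1, -1, 45/4]
R3 ← R3 + R2: [0, 0, 0, 0, 21/2]
R4 ← R4 − R2: [0, 0, 0, 0, 7]
R5 ← R5 − (2)·R2: [0, 0, 0, 0, 11/2]
R6 ← R6 − R2: [0, 0, 0, 0, 19/2]
R4 ← R4 − (2/3)·R3: [0, 0, 0, 0, 0]
R5 ← R5 − (11/21)·R3: [0, 0, 0, 0, 0]
R6 ← R6 − (19/21)·R3: [0, 0, 0, 0, 0]
The echelon form has 3 nonzero rows; the last pivot sits in the augmented column, so rank(T) = 2 but rank([T|b]) = 3.
Since the ranks differ, the system is inconsistent.
It has no solutions.

0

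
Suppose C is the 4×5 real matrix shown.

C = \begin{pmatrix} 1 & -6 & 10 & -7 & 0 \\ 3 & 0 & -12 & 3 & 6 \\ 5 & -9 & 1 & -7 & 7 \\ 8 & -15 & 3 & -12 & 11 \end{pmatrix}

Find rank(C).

2

Row reduce to echelon form.
R2 ← R2 − (3)·R1: [0, 18, -42, 24, 6]
R3 ← R3 − (5)·R1: [0, 21, -49, 28, 7]
R4 ← R4 − (8)·R1: [0, 33, -77, 44, 11]
R3 ← R3 − (7/6)·R2: [0, 0, 0, 0, 0]
R4 ← R4 − (11/6)·R2: [0, 0, 0, 0, 0]
Echelon form has 2 nonzero rows, so rank(C) = 2.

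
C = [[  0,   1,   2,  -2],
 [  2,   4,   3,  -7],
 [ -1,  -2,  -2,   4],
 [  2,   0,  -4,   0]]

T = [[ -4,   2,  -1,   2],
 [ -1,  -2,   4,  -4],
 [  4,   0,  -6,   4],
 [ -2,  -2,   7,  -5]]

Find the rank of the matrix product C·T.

First compute CT:
[[ 11,   2, -22,  14],
 [ 14,  10, -53,  35],
 [-10,  -6,  33, -22],
 [-24,   4,  22, -12]]
Now row reduce the product.
R2 ← R2 − (14/11)·R1: [0, 82/11, -25, 189/11]
R3 ← R3 + (10/11)·R1: [0, -46/11, 13, -102/11]
R4 ← R4 + (24/11)·R1: [0, 92/11, -26, 204/11]
R3 ← R3 + (23/41)·R2: [0, 0, -42/41, 15/41]
R4 ← R4 − (46/41)·R2: [0, 0, 84/41, -30/41]
R4 ← R4 + (2)·R3: [0, 0, 0, 0]
3 nonzero rows, so rank(CT) = 3.

3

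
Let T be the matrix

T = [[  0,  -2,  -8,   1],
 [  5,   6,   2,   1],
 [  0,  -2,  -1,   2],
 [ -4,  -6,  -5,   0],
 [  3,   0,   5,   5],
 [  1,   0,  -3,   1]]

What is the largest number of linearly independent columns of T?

Row reduce to echelon form.
Swap R1 ↔ R2
R4 ← R4 + (4/5)·R1: [0, -6/5, -17/5, 4/5]
R5 ← R5 − (3/5)·R1: [0, -18/5, 19/5, 22/5]
R6 ← R6 − (1/5)·R1: [0, -6/5, -17/5, 4/5]
R3 ← R3 − R2: [0, 0, 7, 1]
R4 ← R4 − (3/5)·R2: [0, 0, 7/5, 1/5]
R5 ← R5 − (9/5)·R2: [0, 0, 91/5, 13/5]
R6 ← R6 − (3/5)·R2: [0, 0, 7/5, 1/5]
R4 ← R4 − (1/5)·R3: [0, 0, 0, 0]
R5 ← R5 − (13/5)·R3: [0, 0, 0, 0]
R6 ← R6 − (1/5)·R3: [0, 0, 0, 0]
Echelon form has 3 nonzero rows, so rank(T) = 3.
The rank gives the maximum number of linearly independent columns: 3.

3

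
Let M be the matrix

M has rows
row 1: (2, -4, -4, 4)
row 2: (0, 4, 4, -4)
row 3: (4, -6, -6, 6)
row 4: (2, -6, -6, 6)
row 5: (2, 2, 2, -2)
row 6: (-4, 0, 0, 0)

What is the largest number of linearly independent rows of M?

Row reduce to echelon form.
R3 ← R3 − (2)·R1: [0, 2, 2, -2]
R4 ← R4 − R1: [0, -2, -2, 2]
R5 ← R5 − R1: [0, 6, 6, -6]
R6 ← R6 + (2)·R1: [0, -8, -8, 8]
R3 ← R3 − (1/2)·R2: [0, 0, 0, 0]
R4 ← R4 + (1/2)·R2: [0, 0, 0, 0]
R5 ← R5 − (3/2)·R2: [0, 0, 0, 0]
R6 ← R6 + (2)·R2: [0, 0, 0, 0]
Echelon form has 2 nonzero rows, so rank(M) = 2.
The rank gives the maximum number of linearly independent rows: 2.

2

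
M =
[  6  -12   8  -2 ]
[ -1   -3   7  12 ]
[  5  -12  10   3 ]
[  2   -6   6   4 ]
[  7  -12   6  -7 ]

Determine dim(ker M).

2

Row reduce to echelon form.
R2 ← R2 + (1/6)·R1: [0, -5, 25/3, 35/3]
R3 ← R3 − (5/6)·R1: [0, -2, 10/3, 14/3]
R4 ← R4 − (1/3)·R1: [0, -2, 10/3, 14/3]
R5 ← R5 − (7/6)·R1: [0, 2, -10/3, -14/3]
R3 ← R3 − (2/5)·R2: [0, 0, 0, 0]
R4 ← R4 − (2/5)·R2: [0, 0, 0, 0]
R5 ← R5 + (2/5)·R2: [0, 0, 0, 0]
2 nonzero rows, so rank(M) = 2.
M has 4 columns; by rank–nullity, nullity = 4 − 2 = 2.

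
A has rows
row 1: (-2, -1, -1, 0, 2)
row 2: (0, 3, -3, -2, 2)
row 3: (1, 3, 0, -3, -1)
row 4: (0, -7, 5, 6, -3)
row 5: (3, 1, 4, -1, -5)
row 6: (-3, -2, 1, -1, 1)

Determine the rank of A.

3

Row reduce to echelon form.
R3 ← R3 + (1/2)·R1: [0, 5/2, -1/2, -3, 0]
R5 ← R5 + (3/2)·R1: [0, -1/2, 5/2, -1, -2]
R6 ← R6 − (3/2)·R1: [0, -1/2, 5/2, -1, -2]
R3 ← R3 − (5/6)·R2: [0, 0, 2, -4/3, -5/3]
R4 ← R4 + (7/3)·R2: [0, 0, -2, 4/3, 5/3]
R5 ← R5 + (1/6)·R2: [0, 0, 2, -4/3, -5/3]
R6 ← R6 + (1/6)·R2: [0, 0, 2, -4/3, -5/3]
R4 ← R4 + R3: [0, 0, 0, 0, 0]
R5 ← R5 − R3: [0, 0, 0, 0, 0]
R6 ← R6 − R3: [0, 0, 0, 0, 0]
Echelon form has 3 nonzero rows, so rank(A) = 3.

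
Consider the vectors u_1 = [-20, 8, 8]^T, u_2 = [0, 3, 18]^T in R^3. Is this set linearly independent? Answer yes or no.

yes

Form the matrix with these vectors as rows and row reduce.
2 nonzero rows, so the 2 vectors span a space of dimension 2.
Since 2 = 2, the vectors are linearly independent.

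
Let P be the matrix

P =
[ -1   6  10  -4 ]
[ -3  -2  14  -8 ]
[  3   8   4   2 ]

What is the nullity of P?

Row reduce to echelon form.
R2 ← R2 − (3)·R1: [0, -20, -16, 4]
R3 ← R3 + (3)·R1: [0, 26, 34, -10]
R3 ← R3 + (13/10)·R2: [0, 0, 66/5, -24/5]
3 nonzero rows, so rank(P) = 3.
P has 4 columns; by rank–nullity, nullity = 4 − 3 = 1.

1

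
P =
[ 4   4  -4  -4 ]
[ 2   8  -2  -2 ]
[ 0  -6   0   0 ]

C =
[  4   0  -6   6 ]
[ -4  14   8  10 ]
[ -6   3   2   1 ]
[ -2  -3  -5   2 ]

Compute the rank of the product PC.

First compute PC:
[[ 32,  56,  20,  52],
 [ -8, 112,  58,  86],
 [ 24, -84, -48, -60]]
Now row reduce the product.
R2 ← R2 + (1/4)·R1: [0, 126, 63, 99]
R3 ← R3 − (3/4)·R1: [0, -126, -63, -99]
R3 ← R3 + R2: [0, 0, 0, 0]
2 nonzero rows, so rank(PC) = 2.

2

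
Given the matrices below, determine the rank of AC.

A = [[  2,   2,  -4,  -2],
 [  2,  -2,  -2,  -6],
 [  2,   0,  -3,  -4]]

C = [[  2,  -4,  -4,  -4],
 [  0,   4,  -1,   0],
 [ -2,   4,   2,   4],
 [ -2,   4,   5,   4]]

2

First compute AC:
[[ 16, -24, -28, -32],
 [ 20, -48, -40, -40],
 [ 18, -36, -34, -36]]
Now row reduce the product.
R2 ← R2 − (5/4)·R1: [0, -18, -5, 0]
R3 ← R3 − (9/8)·R1: [0, -9, -5/2, 0]
R3 ← R3 − (1/2)·R2: [0, 0, 0, 0]
2 nonzero rows, so rank(AC) = 2.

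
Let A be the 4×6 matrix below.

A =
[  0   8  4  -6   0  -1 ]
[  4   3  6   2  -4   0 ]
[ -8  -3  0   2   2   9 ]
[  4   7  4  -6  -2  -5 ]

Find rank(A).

4

Row reduce to echelon form.
Swap R1 ↔ R2
R3 ← R3 + (2)·R1: [0, 3, 12, 6, -6, 9]
R4 ← R4 − R1: [0, 4, -2, -8, 2, -5]
R3 ← R3 − (3/8)·R2: [0, 0, 21/2, 33/4, -6, 75/8]
R4 ← R4 − (1/2)·R2: [0, 0, -4, -5, 2, -9/2]
R4 ← R4 + (8/21)·R3: [0, 0, 0, -13/7, -2/7, -13/14]
Echelon form has 4 nonzero rows, so rank(A) = 4.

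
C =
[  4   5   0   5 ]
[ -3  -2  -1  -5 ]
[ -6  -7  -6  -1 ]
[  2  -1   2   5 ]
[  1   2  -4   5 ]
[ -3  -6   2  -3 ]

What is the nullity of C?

Row reduce to echelon form.
R2 ← R2 + (3/4)·R1: [0, 7/4, -1, -5/4]
R3 ← R3 + (3/2)·R1: [0, 1/2, -6, 13/2]
R4 ← R4 − (1/2)·R1: [0, -7/2, 2, 5/2]
R5 ← R5 − (1/4)·R1: [0, 3/4, -4, 15/4]
R6 ← R6 + (3/4)·R1: [0, -9/4, 2, 3/4]
R3 ← R3 − (2/7)·R2: [0, 0, -40/7, 48/7]
R4 ← R4 + (2)·R2: [0, 0, 0, 0]
R5 ← R5 − (3/7)·R2: [0, 0, -25/7, 30/7]
R6 ← R6 + (9/7)·R2: [0, 0, 5/7, -6/7]
R5 ← R5 − (5/8)·R3: [0, 0, 0, 0]
R6 ← R6 + (1/8)·R3: [0, 0, 0, 0]
3 nonzero rows, so rank(C) = 3.
C has 4 columns; by rank–nullity, nullity = 4 − 3 = 1.

1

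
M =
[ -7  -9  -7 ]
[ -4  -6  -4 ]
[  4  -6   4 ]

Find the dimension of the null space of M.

Row reduce to echelon form.
R2 ← R2 − (4/7)·R1: [0, -6/7, 0]
R3 ← R3 + (4/7)·R1: [0, -78/7, 0]
R3 ← R3 − (13)·R2: [0, 0, 0]
2 nonzero rows, so rank(M) = 2.
M has 3 columns; by rank–nullity, nullity = 3 − 2 = 1.

1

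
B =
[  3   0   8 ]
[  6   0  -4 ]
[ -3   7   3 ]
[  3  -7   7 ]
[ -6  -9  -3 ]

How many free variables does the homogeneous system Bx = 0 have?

Row reduce to echelon form.
R2 ← R2 − (2)·R1: [0, 0, -20]
R3 ← R3 + R1: [0, 7, 11]
R4 ← R4 − R1: [0, -7, -1]
R5 ← R5 + (2)·R1: [0, -9, 13]
Swap R2 ↔ R3
R4 ← R4 + R2: [0, 0, 10]
R5 ← R5 + (9/7)·R2: [0, 0, 190/7]
R4 ← R4 + (1/2)·R3: [0, 0, 0]
R5 ← R5 + (19/14)·R3: [0, 0, 0]
3 nonzero rows, so rank(B) = 3.
B has 3 columns; by rank–nullity, nullity = 3 − 3 = 0.

0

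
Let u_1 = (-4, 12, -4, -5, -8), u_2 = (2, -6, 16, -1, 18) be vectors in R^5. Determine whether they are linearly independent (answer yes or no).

yes

Form the matrix with these vectors as rows and row reduce.
R2 ← R2 + (1/2)·R1: [0, 0, 14, -7/2, 14]
2 nonzero rows, so the 2 vectors span a space of dimension 2.
Since 2 = 2, the vectors are linearly independent.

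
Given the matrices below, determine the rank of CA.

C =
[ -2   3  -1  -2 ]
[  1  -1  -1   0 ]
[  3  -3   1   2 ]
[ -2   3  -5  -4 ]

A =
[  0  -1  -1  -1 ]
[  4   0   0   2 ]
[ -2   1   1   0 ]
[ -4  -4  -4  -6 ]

2

First compute CA:
[[ 22,   9,   9,  20],
 [ -2,  -2,  -2,  -3],
 [-22, -10, -10, -21],
 [ 38,  13,  13,  32]]
Now row reduce the product.
R2 ← R2 + (1/11)·R1: [0, -13/11, -13/11, -13/11]
R3 ← R3 + R1: [0, -1, -1, -1]
R4 ← R4 − (19/11)·R1: [0, -28/11, -28/11, -28/11]
R3 ← R3 − (11/13)·R2: [0, 0, 0, 0]
R4 ← R4 − (28/13)·R2: [0, 0, 0, 0]
2 nonzero rows, so rank(CA) = 2.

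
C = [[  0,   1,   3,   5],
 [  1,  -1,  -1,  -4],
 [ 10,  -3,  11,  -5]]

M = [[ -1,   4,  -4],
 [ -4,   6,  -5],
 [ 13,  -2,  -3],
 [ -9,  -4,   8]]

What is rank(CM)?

First compute CM:
[[-10, -20,  26],
 [ 26,  16, -28],
 [190,  20, -98]]
Now row reduce the product.
R2 ← R2 + (13/5)·R1: [0, -36, 198/5]
R3 ← R3 + (19)·R1: [0, -360, 396]
R3 ← R3 − (10)·R2: [0, 0, 0]
2 nonzero rows, so rank(CM) = 2.

2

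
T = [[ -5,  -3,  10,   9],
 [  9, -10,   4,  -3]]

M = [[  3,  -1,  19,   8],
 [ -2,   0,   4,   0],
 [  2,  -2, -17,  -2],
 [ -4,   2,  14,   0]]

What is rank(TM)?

First compute TM:
[[-25,   3, -151, -60],
 [ 67, -23,  21,  64]]
Now row reduce the product.
R2 ← R2 + (67/25)·R1: [0, -374/25, -9592/25, -484/5]
2 nonzero rows, so rank(TM) = 2.

2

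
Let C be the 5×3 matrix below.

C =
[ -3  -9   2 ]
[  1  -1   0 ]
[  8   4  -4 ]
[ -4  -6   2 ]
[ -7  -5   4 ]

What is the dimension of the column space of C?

3

Row reduce to echelon form.
R2 ← R2 + (1/3)·R1: [0, -4, 2/3]
R3 ← R3 + (8/3)·R1: [0, -20, 4/3]
R4 ← R4 − (4/3)·R1: [0, 6, -2/3]
R5 ← R5 − (7/3)·R1: [0, 16, -2/3]
R3 ← R3 − (5)·R2: [0, 0, -2]
R4 ← R4 + (3/2)·R2: [0, 0, 1/3]
R5 ← R5 + (4)·R2: [0, 0, 2]
R4 ← R4 + (1/6)·R3: [0, 0, 0]
R5 ← R5 + R3: [0, 0, 0]
Echelon form has 3 nonzero rows, so rank(C) = 3.
The column space has dimension equal to the rank: 3.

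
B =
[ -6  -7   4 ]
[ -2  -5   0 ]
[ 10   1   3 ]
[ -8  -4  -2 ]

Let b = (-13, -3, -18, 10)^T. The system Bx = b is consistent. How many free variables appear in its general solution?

Row reduce the augmented matrix [B | b].
R2 ← R2 − (1/3)·R1: [0, -8/3, -4/3, 4/3]
R3 ← R3 + (5/3)·R1: [0, -32/3, 29/3, -119/3]
R4 ← R4 − (4/3)·R1: [0, 16/3, -22/3, 82/3]
R3 ← R3 − (4)·R2: [0, 0, 15, -45]
R4 ← R4 + (2)·R2: [0, 0, -10, 30]
R4 ← R4 + (2/3)·R3: [0, 0, 0, 0]
The echelon form has 3 nonzero rows, and every pivot lies in the first 3 columns, so rank(B) = rank([B|b]) = 3.
The system is consistent.
Free variables = (unknowns) − (rank) = 3 − 3 = 0.

0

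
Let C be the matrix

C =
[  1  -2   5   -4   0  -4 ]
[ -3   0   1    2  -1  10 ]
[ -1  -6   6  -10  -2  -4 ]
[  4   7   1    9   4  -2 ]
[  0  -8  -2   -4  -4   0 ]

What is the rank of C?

Row reduce to echelon form.
R2 ← R2 + (3)·R1: [0, -6, 16, -10, -1, -2]
R3 ← R3 + R1: [0, -8, 11, -14, -2, -8]
R4 ← R4 − (4)·R1: [0, 15, -19, 25, 4, 14]
R3 ← R3 − (4/3)·R2: [0, 0, -31/3, -2/3, -2/3, -16/3]
R4 ← R4 + (5/2)·R2: [0, 0, 21, 0, 3/2, 9]
R5 ← R5 − (4/3)·R2: [0, 0, -70/3, 28/3, -8/3, 8/3]
R4 ← R4 + (63/31)·R3: [0, 0, 0, -42/31, 9/62, -57/31]
R5 ← R5 − (70/31)·R3: [0, 0, 0, 336/31, -36/31, 456/31]
R5 ← R5 + (8)·R4: [0, 0, 0, 0, 0, 0]
Echelon form has 4 nonzero rows, so rank(C) = 4.

4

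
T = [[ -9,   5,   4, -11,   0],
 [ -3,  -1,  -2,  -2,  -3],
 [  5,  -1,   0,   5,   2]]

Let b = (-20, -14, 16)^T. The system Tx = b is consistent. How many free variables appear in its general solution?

3

Row reduce the augmented matrix [T | b].
R2 ← R2 − (1/3)·R1: [0, -8/3, -10/3, 5/3, -3, -22/3]
R3 ← R3 + (5/9)·R1: [0, 16/9, 20/9, -10/9, 2, 44/9]
R3 ← R3 + (2/3)·R2: [0, 0, 0, 0, 0, 0]
The echelon form has 2 nonzero rows, and every pivot lies in the first 5 columns, so rank(T) = rank([T|b]) = 2.
The system is consistent.
Free variables = (unknowns) − (rank) = 5 − 2 = 3.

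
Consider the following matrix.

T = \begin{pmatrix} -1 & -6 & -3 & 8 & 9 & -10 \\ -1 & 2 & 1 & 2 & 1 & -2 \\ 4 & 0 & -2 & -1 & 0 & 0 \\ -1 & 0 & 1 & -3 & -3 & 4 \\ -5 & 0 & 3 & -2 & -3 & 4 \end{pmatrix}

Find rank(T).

Row reduce to echelon form.
R2 ← R2 − R1: [0, 8, 4, -6, -8, 8]
R3 ← R3 + (4)·R1: [0, -24, -14, 31, 36, -40]
R4 ← R4 − R1: [0, 6, 4, -11, -12, 14]
R5 ← R5 − (5)·R1: [0, 30, 18, -42, -48, 54]
R3 ← R3 + (3)·R2: [0, 0, -2, 13, 12, -16]
R4 ← R4 − (3/4)·R2: [0, 0, 1, -13/2, -6, 8]
R5 ← R5 − (15/4)·R2: [0, 0, 3, -39/2, -18, 24]
R4 ← R4 + (1/2)·R3: [0, 0, 0, 0, 0, 0]
R5 ← R5 + (3/2)·R3: [0, 0, 0, 0, 0, 0]
Echelon form has 3 nonzero rows, so rank(T) = 3.

3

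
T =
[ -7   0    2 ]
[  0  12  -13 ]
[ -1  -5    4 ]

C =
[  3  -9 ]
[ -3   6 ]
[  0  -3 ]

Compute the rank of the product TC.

First compute TC:
[[-21,  57],
 [-36, 111],
 [ 12, -33]]
Now row reduce the product.
R2 ← R2 − (12/7)·R1: [0, 93/7]
R3 ← R3 + (4/7)·R1: [0, -3/7]
R3 ← R3 + (1/31)·R2: [0, 0]
2 nonzero rows, so rank(TC) = 2.

2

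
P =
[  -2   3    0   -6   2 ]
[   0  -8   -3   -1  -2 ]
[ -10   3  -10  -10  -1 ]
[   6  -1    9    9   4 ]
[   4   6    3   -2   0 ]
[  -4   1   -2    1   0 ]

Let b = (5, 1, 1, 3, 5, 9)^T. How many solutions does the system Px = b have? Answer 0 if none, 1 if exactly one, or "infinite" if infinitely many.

Row reduce the augmented matrix [P | b].
R3 ← R3 − (5)·R1: [0, -12, -10, 20, -11, -24]
R4 ← R4 + (3)·R1: [0, 8, 9, -9, 10, 18]
R5 ← R5 + (2)·R1: [0, 12, 3, -14, 4, 15]
R6 ← R6 − (2)·R1: [0, -5, -2, 13, -4, -1]
R3 ← R3 − (3/2)·R2: [0, 0, -11/2, 43/2, -8, -51/2]
R4 ← R4 + R2: [0, 0, 6, -10, 8, 19]
R5 ← R5 + (3/2)·R2: [0, 0, -3/2, -31/2, 1, 33/2]
R6 ← R6 − (5/8)·R2: [0, 0, -1/8, 109/8, -11/4, -13/8]
R4 ← R4 + (12/11)·R3: [0, 0, 0, 148/11, -8/11, -97/11]
R5 ← R5 − (3/11)·R3: [0, 0, 0, -235/11, 35/11, 258/11]
R6 ← R6 − (1/44)·R3: [0, 0, 0, 289/22, -113/44, -23/22]
R5 ← R5 + (235/148)·R4: [0, 0, 0, 0, 75/37, 1399/148]
R6 ← R6 − (289/296)·R4: [0, 0, 0, 0, -275/148, 2239/296]
R6 ← R6 + (11/12)·R5: [0, 0, 0, 0, 0, 779/48]
The echelon form has 6 nonzero rows; the last pivot sits in the augmented column, so rank(P) = 5 but rank([P|b]) = 6.
Since the ranks differ, the system is inconsistent.
It has no solutions.

0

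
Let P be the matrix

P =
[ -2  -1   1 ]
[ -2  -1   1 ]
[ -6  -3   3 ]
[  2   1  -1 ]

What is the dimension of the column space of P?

Row reduce to echelon form.
R2 ← R2 − R1: [0, 0, 0]
R3 ← R3 − (3)·R1: [0, 0, 0]
R4 ← R4 + R1: [0, 0, 0]
Echelon form has 1 nonzero row, so rank(P) = 1.
The column space has dimension equal to the rank: 1.

1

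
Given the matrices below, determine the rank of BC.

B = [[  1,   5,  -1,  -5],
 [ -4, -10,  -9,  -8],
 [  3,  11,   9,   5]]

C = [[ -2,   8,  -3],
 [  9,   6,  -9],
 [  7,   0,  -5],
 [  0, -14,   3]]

3

First compute BC:
[[ 36, 108, -58],
 [-145,  20, 123],
 [156,  20, -138]]
Now row reduce the product.
R2 ← R2 + (145/36)·R1: [0, 455, -1991/18]
R3 ← R3 − (13/3)·R1: [0, -448, 340/3]
R3 ← R3 + (64/65)·R2: [0, 0, 2588/585]
3 nonzero rows, so rank(BC) = 3.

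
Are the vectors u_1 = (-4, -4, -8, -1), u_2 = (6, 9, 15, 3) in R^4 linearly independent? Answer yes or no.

yes

Form the matrix with these vectors as rows and row reduce.
R2 ← R2 + (3/2)·R1: [0, 3, 3, 3/2]
2 nonzero rows, so the 2 vectors span a space of dimension 2.
Since 2 = 2, the vectors are linearly independent.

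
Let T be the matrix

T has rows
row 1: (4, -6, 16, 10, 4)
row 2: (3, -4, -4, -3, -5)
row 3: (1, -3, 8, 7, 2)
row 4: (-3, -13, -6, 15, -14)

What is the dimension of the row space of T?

Row reduce to echelon form.
R2 ← R2 − (3/4)·R1: [0, 1/2, -16, -21/2, -8]
R3 ← R3 − (1/4)·R1: [0, -3/2, 4, 9/2, 1]
R4 ← R4 + (3/4)·R1: [0, -35/2, 6, 45/2, -11]
R3 ← R3 + (3)·R2: [0, 0, -44, -27, -23]
R4 ← R4 + (35)·R2: [0, 0, -554, -345, -291]
R4 ← R4 − (277/22)·R3: [0, 0, 0, -111/22, -31/22]
Echelon form has 4 nonzero rows, so rank(T) = 4.
The row space has dimension equal to the rank: 4.

4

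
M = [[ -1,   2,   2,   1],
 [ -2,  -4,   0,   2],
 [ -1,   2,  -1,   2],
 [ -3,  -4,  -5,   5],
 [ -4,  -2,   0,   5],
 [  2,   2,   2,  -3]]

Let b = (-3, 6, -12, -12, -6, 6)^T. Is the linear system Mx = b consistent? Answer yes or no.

yes

Row reduce the augmented matrix [M | b].
R2 ← R2 − (2)·R1: [0, -8, -4, 0, 12]
R3 ← R3 − R1: [0, 0, -3, 1, -9]
R4 ← R4 − (3)·R1: [0, -10, -11, 2, -3]
R5 ← R5 − (4)·R1: [0, -10, -8, 1, 6]
R6 ← R6 + (2)·R1: [0, 6, 6, -1, 0]
R4 ← R4 − (5/4)·R2: [0, 0, -6, 2, -18]
R5 ← R5 − (5/4)·R2: [0, 0, -3, 1, -9]
R6 ← R6 + (3/4)·R2: [0, 0, 3, -1, 9]
R4 ← R4 − (2)·R3: [0, 0, 0, 0, 0]
R5 ← R5 − R3: [0, 0, 0, 0, 0]
R6 ← R6 + R3: [0, 0, 0, 0, 0]
The echelon form has 3 nonzero rows, and every pivot lies in the first 4 columns, so rank(M) = rank([M|b]) = 3.
The system is consistent.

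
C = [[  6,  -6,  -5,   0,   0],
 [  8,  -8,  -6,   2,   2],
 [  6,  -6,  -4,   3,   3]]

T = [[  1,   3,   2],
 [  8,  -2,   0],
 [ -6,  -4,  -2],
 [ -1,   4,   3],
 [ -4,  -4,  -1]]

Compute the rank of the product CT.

2

First compute CT:
[[-12,  50,  22],
 [-30,  64,  32],
 [-33,  46,  26]]
Now row reduce the product.
R2 ← R2 − (5/2)·R1: [0, -61, -23]
R3 ← R3 − (11/4)·R1: [0, -183/2, -69/2]
R3 ← R3 − (3/2)·R2: [0, 0, 0]
2 nonzero rows, so rank(CT) = 2.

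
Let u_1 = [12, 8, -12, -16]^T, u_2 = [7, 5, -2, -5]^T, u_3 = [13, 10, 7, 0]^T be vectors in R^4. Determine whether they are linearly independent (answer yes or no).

no

Form the matrix with these vectors as rows and row reduce.
R2 ← R2 − (7/12)·R1: [0, 1/3, 5, 13/3]
R3 ← R3 − (13/12)·R1: [0, 4/3, 20, 52/3]
R3 ← R3 − (4)·R2: [0, 0, 0, 0]
2 nonzero rows, so the 3 vectors span a space of dimension 2.
Since 2 < 3, the vectors are linearly dependent.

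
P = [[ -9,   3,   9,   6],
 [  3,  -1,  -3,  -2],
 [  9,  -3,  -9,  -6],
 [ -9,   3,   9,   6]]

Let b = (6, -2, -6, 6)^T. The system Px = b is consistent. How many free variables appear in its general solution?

3

Row reduce the augmented matrix [P | b].
R2 ← R2 + (1/3)·R1: [0, 0, 0, 0, 0]
R3 ← R3 + R1: [0, 0, 0, 0, 0]
R4 ← R4 − R1: [0, 0, 0, 0, 0]
The echelon form has 1 nonzero rows, and every pivot lies in the first 4 columns, so rank(P) = rank([P|b]) = 1.
The system is consistent.
Free variables = (unknowns) − (rank) = 4 − 1 = 3.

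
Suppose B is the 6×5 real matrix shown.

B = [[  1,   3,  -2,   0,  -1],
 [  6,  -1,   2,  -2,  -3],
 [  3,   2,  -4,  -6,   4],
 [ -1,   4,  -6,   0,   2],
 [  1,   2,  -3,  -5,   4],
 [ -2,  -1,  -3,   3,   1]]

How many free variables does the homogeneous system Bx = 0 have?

1

Row reduce to echelon form.
R2 ← R2 − (6)·R1: [0, -19, 14, -2, 3]
R3 ← R3 − (3)·R1: [0, -7, 2, -6, 7]
R4 ← R4 + R1: [0, 7, -8, 0, 1]
R5 ← R5 − R1: [0, -1, -1, -5, 5]
R6 ← R6 + (2)·R1: [0, 5, -7, 3, -1]
R3 ← R3 − (7/19)·R2: [0, 0, -60/19, -100/19, 112/19]
R4 ← R4 + (7/19)·R2: [0, 0, -54/19, -14/19, 40/19]
R5 ← R5 − (1/19)·R2: [0, 0, -33/19, -93/19, 92/19]
R6 ← R6 + (5/19)·R2: [0, 0, -63/19, 47/19, -4/19]
R4 ← R4 − (9/10)·R3: [0, 0, 0, 4, -16/5]
R5 ← R5 − (11/20)·R3: [0, 0, 0, -2, 8/5]
R6 ← R6 − (21/20)·R3: [0, 0, 0, 8, -32/5]
R5 ← R5 + (1/2)·R4: [0, 0, 0, 0, 0]
R6 ← R6 − (2)·R4: [0, 0, 0, 0, 0]
4 nonzero rows, so rank(B) = 4.
B has 5 columns; by rank–nullity, nullity = 5 − 4 = 1.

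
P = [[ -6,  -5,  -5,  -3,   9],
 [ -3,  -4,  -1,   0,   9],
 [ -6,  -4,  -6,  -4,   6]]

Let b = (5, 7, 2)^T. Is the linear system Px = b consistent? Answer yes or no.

yes

Row reduce the augmented matrix [P | b].
R2 ← R2 − (1/2)·R1: [0, -3/2, 3/2, 3/2, 9/2, 9/2]
R3 ← R3 − R1: [0, 1, -1, -1, -3, -3]
R3 ← R3 + (2/3)·R2: [0, 0, 0, 0, 0, 0]
The echelon form has 2 nonzero rows, and every pivot lies in the first 5 columns, so rank(P) = rank([P|b]) = 2.
The system is consistent.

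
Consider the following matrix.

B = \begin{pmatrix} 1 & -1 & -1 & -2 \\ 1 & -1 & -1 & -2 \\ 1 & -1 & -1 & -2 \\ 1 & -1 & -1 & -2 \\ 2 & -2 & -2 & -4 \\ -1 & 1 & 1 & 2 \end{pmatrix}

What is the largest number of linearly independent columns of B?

1

Row reduce to echelon form.
R2 ← R2 − R1: [0, 0, 0, 0]
R3 ← R3 − R1: [0, 0, 0, 0]
R4 ← R4 − R1: [0, 0, 0, 0]
R5 ← R5 − (2)·R1: [0, 0, 0, 0]
R6 ← R6 + R1: [0, 0, 0, 0]
Echelon form has 1 nonzero row, so rank(B) = 1.
The rank gives the maximum number of linearly independent columns: 1.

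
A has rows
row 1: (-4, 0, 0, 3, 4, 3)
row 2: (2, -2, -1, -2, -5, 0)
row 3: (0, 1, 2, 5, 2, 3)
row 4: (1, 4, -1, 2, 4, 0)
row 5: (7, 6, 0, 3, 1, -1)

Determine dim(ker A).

Row reduce to echelon form.
R2 ← R2 + (1/2)·R1: [0, -2, -1, -1/2, -3, 3/2]
R4 ← R4 + (1/4)·R1: [0, 4, -1, 11/4, 5, 3/4]
R5 ← R5 + (7/4)·R1: [0, 6, 0, 33/4, 8, 17/4]
R3 ← R3 + (1/2)·R2: [0, 0, 3/2, 19/4, 1/2, 15/4]
R4 ← R4 + (2)·R2: [0, 0, -3, 7/4, -1, 15/4]
R5 ← R5 + (3)·R2: [0, 0, -3, 27/4, -1, 35/4]
R4 ← R4 + (2)·R3: [0, 0, 0, 45/4, 0, 45/4]
R5 ← R5 + (2)·R3: [0, 0, 0, 65/4, 0, 65/4]
R5 ← R5 − (13/9)·R4: [0, 0, 0, 0, 0, 0]
4 nonzero rows, so rank(A) = 4.
A has 6 columns; by rank–nullity, nullity = 6 − 4 = 2.

2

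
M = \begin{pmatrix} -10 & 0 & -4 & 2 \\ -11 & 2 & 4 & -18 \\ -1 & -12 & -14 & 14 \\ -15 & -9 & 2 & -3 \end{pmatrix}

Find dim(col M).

4

Row reduce to echelon form.
R2 ← R2 − (11/10)·R1: [0, 2, 42/5, -101/5]
R3 ← R3 − (1/10)·R1: [0, -12, -68/5, 69/5]
R4 ← R4 − (3/2)·R1: [0, -9, 8, -6]
R3 ← R3 + (6)·R2: [0, 0, 184/5, -537/5]
R4 ← R4 + (9/2)·R2: [0, 0, 229/5, -969/10]
R4 ← R4 − (229/184)·R3: [0, 0, 0, 6765/184]
Echelon form has 4 nonzero rows, so rank(M) = 4.
The column space has dimension equal to the rank: 4.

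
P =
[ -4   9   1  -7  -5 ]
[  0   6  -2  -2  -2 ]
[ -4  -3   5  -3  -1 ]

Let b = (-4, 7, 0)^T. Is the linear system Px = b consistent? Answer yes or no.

no

Row reduce the augmented matrix [P | b].
R3 ← R3 − R1: [0, -12, 4, 4, 4, 4]
R3 ← R3 + (2)·R2: [0, 0, 0, 0, 0, 18]
The echelon form has 3 nonzero rows; the last pivot sits in the augmented column, so rank(P) = 2 but rank([P|b]) = 3.
Since the ranks differ, the system is inconsistent.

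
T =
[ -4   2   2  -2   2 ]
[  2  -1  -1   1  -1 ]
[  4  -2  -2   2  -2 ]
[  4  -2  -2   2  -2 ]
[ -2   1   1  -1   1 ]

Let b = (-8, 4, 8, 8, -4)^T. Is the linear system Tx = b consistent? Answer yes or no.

Row reduce the augmented matrix [T | b].
R2 ← R2 + (1/2)·R1: [0, 0, 0, 0, 0, 0]
R3 ← R3 + R1: [0, 0, 0, 0, 0, 0]
R4 ← R4 + R1: [0, 0, 0, 0, 0, 0]
R5 ← R5 − (1/2)·R1: [0, 0, 0, 0, 0, 0]
The echelon form has 1 nonzero rows, and every pivot lies in the first 5 columns, so rank(T) = rank([T|b]) = 1.
The system is consistent.

yes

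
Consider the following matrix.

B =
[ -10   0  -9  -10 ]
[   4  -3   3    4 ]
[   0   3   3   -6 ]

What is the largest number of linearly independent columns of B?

Row reduce to echelon form.
R2 ← R2 + (2/5)·R1: [0, -3, -3/5, 0]
R3 ← R3 + R2: [0, 0, 12/5, -6]
Echelon form has 3 nonzero rows, so rank(B) = 3.
The rank gives the maximum number of linearly independent columns: 3.

3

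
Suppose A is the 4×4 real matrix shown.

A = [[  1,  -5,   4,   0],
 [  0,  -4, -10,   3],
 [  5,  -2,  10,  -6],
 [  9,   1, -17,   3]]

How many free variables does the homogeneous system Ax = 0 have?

Row reduce to echelon form.
R3 ← R3 − (5)·R1: [0, 23, -10, -6]
R4 ← R4 − (9)·R1: [0, 46, -53, 3]
R3 ← R3 + (23/4)·R2: [0, 0, -135/2, 45/4]
R4 ← R4 + (23/2)·R2: [0, 0, -168, 75/2]
R4 ← R4 − (112/45)·R3: [0, 0, 0, 19/2]
4 nonzero rows, so rank(A) = 4.
A has 4 columns; by rank–nullity, nullity = 4 − 4 = 0.

0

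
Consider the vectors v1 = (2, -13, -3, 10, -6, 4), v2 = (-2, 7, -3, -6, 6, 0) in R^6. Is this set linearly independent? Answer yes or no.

yes

Form the matrix with these vectors as rows and row reduce.
R2 ← R2 + R1: [0, -6, -6, 4, 0, 4]
2 nonzero rows, so the 2 vectors span a space of dimension 2.
Since 2 = 2, the vectors are linearly independent.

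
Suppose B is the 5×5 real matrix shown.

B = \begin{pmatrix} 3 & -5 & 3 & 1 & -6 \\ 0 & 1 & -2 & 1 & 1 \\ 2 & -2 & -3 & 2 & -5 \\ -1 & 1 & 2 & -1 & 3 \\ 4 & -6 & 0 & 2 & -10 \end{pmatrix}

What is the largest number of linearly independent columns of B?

3

Row reduce to echelon form.
R3 ← R3 − (2/3)·R1: [0, 4/3, -5, 4/3, -1]
R4 ← R4 + (1/3)·R1: [0, -2/3, 3, -2/3, 1]
R5 ← R5 − (4/3)·R1: [0, 2/3, -4, 2/3, -2]
R3 ← R3 − (4/3)·R2: [0, 0, -7/3, 0, -7/3]
R4 ← R4 + (2/3)·R2: [0, 0, 5/3, 0, 5/3]
R5 ← R5 − (2/3)·R2: [0, 0, -8/3, 0, -8/3]
R4 ← R4 + (5/7)·R3: [0, 0, 0, 0, 0]
R5 ← R5 − (8/7)·R3: [0, 0, 0, 0, 0]
Echelon form has 3 nonzero rows, so rank(B) = 3.
The rank gives the maximum number of linearly independent columns: 3.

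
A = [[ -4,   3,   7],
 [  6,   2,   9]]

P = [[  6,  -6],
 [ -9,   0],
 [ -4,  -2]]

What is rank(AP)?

First compute AP:
[[-79,  10],
 [-18, -54]]
Now row reduce the product.
R2 ← R2 − (18/79)·R1: [0, -4446/79]
2 nonzero rows, so rank(AP) = 2.

2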